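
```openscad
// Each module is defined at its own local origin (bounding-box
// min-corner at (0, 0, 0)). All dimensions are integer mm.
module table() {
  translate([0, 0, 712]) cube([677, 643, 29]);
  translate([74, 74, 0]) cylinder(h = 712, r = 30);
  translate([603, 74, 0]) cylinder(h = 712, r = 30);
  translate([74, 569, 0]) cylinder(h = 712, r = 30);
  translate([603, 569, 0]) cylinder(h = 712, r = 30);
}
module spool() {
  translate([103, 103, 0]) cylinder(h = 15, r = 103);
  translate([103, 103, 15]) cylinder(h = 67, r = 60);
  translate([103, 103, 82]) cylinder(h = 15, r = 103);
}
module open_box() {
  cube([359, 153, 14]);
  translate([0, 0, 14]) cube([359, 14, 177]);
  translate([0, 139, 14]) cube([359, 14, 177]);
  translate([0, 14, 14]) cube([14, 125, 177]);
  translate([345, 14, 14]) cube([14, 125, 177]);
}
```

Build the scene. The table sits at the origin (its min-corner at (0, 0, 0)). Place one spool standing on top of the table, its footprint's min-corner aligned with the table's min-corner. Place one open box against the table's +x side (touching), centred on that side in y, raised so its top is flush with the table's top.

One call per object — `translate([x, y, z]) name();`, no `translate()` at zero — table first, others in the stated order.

table();
translate([0, 0, 741]) spool();
translate([677, 245, 550]) open_box();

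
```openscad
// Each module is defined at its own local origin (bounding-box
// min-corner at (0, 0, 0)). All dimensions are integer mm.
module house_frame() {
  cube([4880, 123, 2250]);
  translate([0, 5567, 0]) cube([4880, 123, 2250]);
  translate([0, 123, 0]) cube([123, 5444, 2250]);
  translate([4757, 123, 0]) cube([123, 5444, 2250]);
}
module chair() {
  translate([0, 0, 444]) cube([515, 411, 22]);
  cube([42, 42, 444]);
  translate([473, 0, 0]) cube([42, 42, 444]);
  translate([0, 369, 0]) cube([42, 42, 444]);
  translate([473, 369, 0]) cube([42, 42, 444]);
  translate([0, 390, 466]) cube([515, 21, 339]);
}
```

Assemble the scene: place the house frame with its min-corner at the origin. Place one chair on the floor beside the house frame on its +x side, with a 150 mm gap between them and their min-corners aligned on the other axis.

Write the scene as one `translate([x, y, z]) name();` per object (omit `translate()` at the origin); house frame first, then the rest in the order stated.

house_frame();
translate([5030, 0, 0]) chair();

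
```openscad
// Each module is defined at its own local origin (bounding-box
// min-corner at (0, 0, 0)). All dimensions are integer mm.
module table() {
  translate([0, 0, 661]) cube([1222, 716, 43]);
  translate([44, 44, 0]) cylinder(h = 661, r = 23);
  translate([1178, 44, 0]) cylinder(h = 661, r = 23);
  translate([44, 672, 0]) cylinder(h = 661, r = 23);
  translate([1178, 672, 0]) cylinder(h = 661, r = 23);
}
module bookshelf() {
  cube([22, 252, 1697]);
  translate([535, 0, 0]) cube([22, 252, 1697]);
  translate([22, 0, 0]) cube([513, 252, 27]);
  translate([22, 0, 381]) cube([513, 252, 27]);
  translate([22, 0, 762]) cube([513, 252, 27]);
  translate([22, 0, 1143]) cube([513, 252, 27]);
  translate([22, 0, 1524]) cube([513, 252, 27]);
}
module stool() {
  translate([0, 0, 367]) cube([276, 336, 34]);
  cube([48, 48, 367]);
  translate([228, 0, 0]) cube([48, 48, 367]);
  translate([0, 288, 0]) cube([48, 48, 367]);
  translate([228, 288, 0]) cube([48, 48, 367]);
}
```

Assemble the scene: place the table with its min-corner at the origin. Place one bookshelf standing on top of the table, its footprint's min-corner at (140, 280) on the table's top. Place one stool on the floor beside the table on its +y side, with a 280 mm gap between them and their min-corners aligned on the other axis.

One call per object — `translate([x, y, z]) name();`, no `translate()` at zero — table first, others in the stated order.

table();
translate([140, 280, 704]) bookshelf();
translate([0, 996, 0]) stool();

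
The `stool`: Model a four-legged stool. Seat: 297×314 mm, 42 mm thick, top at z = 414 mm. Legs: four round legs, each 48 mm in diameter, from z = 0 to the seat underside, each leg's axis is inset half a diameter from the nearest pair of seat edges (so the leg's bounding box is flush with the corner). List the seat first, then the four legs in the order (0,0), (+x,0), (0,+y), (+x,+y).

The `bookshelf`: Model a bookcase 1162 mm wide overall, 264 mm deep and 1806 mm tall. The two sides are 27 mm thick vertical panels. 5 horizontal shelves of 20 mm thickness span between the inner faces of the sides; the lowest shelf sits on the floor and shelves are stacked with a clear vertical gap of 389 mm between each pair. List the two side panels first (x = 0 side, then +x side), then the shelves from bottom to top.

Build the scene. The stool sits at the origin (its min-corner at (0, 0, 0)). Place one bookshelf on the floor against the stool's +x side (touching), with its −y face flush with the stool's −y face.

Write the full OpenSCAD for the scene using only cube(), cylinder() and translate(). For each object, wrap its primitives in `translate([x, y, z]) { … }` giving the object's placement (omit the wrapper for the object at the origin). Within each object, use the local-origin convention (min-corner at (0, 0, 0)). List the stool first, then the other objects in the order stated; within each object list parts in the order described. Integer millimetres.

translate([0, 0, 372]) cube([297, 314, 42]);
translate([24, 24, 0]) cylinder(h = 372, r = 24);
translate([273, 24, 0]) cylinder(h = 372, r = 24);
translate([24, 290, 0]) cylinder(h = 372, r = 24);
translate([273, 290, 0]) cylinder(h = 372, r = 24);
translate([297, 0, 0]) {
  cube([27, 264, 1806]);
  translate([1135, 0, 0]) cube([27, 264, 1806]);
  translate([27, 0, 0]) cube([1108, 264, 20]);
  translate([27, 0, 409]) cube([1108, 264, 20]);
  translate([27, 0, 818]) cube([1108, 264, 20]);
  translate([27, 0, 1227]) cube([1108, 264, 20]);
  translate([27, 0, 1636]) cube([1108, 264, 20]);
}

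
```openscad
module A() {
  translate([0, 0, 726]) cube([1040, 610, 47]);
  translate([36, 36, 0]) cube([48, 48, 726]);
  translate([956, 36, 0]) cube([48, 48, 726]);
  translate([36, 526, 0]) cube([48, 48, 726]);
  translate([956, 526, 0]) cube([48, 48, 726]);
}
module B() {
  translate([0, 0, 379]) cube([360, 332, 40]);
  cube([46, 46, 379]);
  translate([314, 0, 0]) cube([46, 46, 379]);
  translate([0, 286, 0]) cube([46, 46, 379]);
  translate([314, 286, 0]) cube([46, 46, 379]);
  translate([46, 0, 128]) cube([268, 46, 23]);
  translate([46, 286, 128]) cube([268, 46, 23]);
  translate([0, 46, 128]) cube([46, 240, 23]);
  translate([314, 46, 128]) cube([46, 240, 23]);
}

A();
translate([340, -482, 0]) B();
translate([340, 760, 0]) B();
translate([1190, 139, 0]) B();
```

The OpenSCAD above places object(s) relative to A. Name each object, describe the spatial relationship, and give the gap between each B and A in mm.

Each stool's nearest face is 150 mm from the table's bounding box.

A is a table. B is a stool. Three stools sit around the table at the −y, +y, +x sides. The gap between each stool and the table is 150 mm.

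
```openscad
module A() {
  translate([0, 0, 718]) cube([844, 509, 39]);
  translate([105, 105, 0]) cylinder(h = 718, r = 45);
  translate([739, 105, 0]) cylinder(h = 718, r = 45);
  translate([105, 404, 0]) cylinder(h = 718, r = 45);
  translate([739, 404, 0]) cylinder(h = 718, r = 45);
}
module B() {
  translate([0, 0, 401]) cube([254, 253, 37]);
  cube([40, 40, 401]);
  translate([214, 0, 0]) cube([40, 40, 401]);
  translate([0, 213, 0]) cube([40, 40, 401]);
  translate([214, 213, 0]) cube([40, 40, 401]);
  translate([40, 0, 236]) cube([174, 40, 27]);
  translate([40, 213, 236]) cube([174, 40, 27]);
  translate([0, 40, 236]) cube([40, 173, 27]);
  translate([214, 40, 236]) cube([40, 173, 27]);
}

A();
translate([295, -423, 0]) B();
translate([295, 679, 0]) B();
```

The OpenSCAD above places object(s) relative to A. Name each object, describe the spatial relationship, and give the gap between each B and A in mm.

A is a table. B is a stool. Two stools sit around the table at the −y, +y sides. The gap between each stool and the table is 170 mm.

Each stool's nearest face is 170 mm from the table's bounding box.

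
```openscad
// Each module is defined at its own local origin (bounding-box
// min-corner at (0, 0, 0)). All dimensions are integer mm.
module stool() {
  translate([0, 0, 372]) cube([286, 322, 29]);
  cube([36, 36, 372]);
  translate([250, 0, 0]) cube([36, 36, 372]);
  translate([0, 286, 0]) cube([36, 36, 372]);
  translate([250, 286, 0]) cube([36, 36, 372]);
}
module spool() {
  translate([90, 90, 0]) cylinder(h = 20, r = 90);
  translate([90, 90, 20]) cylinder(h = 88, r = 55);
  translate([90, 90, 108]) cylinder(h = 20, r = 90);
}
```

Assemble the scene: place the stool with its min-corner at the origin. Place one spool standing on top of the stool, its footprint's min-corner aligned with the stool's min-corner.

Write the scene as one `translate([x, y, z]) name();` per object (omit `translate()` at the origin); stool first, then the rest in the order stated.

stool();
translate([0, 0, 401]) spool();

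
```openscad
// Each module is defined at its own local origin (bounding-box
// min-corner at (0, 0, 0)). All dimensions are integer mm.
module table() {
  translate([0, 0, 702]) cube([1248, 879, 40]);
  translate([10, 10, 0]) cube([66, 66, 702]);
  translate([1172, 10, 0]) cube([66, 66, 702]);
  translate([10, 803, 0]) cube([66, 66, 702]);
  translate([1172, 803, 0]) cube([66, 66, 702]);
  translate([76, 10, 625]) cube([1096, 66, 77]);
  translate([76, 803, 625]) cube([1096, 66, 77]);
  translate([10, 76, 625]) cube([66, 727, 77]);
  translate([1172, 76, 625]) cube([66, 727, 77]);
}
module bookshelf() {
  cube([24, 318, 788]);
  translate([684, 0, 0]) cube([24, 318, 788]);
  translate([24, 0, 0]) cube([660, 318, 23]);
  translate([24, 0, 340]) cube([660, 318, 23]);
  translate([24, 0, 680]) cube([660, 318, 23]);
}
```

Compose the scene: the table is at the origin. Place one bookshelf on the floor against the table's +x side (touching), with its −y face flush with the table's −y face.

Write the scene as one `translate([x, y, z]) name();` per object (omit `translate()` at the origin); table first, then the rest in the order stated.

table();
translate([1248, 0, 0]) bookshelf();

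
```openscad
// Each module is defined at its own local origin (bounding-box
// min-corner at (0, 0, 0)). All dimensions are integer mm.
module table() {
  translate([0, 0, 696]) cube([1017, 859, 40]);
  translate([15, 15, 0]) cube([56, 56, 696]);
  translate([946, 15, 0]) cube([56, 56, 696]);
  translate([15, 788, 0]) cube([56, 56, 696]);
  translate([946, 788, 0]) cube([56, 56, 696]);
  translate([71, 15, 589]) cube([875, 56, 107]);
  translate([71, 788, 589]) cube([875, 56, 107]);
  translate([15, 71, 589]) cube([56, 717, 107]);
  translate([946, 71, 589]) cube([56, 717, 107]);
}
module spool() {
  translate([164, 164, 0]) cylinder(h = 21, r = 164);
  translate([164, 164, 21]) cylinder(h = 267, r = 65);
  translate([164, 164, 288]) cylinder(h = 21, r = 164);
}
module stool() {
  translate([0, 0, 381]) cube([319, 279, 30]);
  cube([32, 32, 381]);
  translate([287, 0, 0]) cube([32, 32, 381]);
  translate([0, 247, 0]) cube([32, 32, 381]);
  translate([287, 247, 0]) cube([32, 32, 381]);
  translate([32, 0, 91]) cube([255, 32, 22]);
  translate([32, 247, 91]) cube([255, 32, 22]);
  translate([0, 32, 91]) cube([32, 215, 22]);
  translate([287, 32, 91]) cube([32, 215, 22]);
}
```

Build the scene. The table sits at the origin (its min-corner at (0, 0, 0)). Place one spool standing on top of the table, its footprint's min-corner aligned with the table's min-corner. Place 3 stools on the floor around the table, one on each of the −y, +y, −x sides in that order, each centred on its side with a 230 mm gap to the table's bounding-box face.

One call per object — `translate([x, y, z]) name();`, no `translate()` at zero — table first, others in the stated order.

table();
translate([0, 0, 736]) spool();
translate([349, -509, 0]) stool();
translate([349, 1089, 0]) stool();
translate([-549, 290, 0]) stool();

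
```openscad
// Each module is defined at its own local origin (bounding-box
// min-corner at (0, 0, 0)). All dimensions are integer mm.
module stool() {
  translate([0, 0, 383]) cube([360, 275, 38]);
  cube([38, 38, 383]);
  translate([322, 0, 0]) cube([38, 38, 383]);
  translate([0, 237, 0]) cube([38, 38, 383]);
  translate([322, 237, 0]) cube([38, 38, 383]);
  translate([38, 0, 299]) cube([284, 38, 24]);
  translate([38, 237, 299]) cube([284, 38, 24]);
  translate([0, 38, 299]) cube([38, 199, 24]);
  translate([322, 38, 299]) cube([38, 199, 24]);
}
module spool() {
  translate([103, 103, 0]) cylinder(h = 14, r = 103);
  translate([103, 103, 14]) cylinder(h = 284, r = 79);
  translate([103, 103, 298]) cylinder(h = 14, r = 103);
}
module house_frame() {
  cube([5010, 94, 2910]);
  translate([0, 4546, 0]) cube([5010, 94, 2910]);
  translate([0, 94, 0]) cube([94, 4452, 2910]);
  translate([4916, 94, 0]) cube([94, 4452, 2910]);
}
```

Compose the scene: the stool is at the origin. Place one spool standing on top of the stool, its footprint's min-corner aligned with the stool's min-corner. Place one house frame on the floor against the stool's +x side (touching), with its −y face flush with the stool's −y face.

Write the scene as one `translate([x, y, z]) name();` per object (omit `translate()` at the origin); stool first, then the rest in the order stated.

stool();
translate([0, 0, 421]) spool();
translate([360, 0, 0]) house_frame();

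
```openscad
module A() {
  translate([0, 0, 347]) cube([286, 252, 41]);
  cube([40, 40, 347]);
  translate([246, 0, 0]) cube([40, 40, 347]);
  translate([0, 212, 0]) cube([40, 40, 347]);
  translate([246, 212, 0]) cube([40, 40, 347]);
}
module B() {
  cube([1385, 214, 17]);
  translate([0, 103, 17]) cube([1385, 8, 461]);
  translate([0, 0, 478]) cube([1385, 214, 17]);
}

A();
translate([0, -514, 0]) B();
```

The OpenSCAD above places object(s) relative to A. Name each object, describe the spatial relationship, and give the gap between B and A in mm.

A is a stool. B is an I-beam. The I-beam is on the floor beside the stool on its −y side. The gap between the I-beam and the stool is 300 mm.

The I-beam's nearest face is 300 mm from the stool's −y face.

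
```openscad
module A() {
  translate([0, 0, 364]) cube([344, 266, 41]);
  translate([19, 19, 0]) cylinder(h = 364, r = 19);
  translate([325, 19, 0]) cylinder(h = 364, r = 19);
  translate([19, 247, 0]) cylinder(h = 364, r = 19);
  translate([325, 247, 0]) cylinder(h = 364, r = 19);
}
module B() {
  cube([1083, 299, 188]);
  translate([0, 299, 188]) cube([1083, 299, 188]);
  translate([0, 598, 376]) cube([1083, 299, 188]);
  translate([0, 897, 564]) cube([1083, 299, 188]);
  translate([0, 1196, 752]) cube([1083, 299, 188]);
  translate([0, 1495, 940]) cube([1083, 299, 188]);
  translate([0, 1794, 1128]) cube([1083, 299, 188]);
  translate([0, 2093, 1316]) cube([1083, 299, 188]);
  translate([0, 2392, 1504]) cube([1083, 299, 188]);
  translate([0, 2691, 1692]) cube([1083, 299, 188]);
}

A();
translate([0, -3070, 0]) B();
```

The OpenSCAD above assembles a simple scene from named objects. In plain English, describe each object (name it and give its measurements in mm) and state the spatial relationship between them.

A is a four-legged stool. The seat is a 344×266×41 mm slab whose top surface is at z = 405 mm; four round legs, each 38 mm in diameter, run from the floor (z = 0) to the underside of the seat, each leg's axis is inset half a diameter from the nearest pair of seat edges (so the leg's bounding box is flush with the corner).

B is a run of 10 identical solid stair steps. Each tread is 1083×299 mm and each step block is 188 mm high. Step 1 rests on the floor; step k is offset from step 1 by (k−1)×299 mm in y and (k−1)×188 mm in z.

The staircase is on the floor beside the stool on its −y side.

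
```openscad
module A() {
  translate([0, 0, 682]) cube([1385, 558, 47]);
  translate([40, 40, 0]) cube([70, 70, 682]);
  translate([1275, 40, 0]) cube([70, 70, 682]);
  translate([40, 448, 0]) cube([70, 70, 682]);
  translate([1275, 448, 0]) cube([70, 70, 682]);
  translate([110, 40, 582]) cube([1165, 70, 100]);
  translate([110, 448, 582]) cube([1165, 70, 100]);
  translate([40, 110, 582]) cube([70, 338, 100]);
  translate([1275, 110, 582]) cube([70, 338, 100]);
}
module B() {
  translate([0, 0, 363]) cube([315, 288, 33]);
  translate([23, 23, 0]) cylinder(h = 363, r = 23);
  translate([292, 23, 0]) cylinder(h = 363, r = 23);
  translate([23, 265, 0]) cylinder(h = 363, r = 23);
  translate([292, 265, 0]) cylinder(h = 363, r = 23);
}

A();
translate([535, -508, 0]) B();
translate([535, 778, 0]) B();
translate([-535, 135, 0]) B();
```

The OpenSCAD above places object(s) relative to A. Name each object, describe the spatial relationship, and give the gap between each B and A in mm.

A is a table. B is a stool. Three stools sit around the table at the −y, +y, −x sides. The gap between each stool and the table is 220 mm.

Each stool's nearest face is 220 mm from the table's bounding box.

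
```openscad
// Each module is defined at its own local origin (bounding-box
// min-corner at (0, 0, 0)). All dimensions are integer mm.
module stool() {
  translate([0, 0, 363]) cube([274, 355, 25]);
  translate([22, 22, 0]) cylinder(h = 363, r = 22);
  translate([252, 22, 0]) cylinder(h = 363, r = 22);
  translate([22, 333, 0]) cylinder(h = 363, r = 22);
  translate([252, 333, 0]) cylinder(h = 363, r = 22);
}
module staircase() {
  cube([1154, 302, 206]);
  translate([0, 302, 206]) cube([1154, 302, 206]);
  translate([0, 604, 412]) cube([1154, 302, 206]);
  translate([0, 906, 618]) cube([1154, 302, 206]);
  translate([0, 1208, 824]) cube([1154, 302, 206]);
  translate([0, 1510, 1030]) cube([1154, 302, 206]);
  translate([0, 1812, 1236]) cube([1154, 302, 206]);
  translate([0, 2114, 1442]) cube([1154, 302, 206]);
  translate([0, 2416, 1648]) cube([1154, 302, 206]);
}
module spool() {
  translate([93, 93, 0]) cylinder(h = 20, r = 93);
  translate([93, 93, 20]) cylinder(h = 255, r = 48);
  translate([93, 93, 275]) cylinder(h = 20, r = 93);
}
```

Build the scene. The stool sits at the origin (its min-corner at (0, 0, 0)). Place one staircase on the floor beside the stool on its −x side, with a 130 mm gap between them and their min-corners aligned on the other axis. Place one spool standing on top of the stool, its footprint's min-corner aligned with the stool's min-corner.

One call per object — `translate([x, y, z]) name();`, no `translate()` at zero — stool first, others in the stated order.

stool();
translate([-1284, 0, 0]) staircase();
translate([0, 0, 388]) spool();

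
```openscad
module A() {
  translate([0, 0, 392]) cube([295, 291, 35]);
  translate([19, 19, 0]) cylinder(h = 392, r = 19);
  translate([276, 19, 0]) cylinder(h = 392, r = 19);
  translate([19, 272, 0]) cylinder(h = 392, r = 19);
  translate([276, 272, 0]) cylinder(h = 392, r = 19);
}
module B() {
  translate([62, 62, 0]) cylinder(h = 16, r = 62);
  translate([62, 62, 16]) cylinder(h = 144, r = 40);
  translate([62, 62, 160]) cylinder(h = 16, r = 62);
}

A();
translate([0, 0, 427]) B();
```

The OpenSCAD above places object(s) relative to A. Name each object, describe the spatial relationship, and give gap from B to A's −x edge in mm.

A is a stool. B is a spool. The spool is on top of the stool. The gap from the spool to the stool's −x edge is 0 mm.

The spool's min-x is at 0; the stool's min-x is 0; gap = 0 mm.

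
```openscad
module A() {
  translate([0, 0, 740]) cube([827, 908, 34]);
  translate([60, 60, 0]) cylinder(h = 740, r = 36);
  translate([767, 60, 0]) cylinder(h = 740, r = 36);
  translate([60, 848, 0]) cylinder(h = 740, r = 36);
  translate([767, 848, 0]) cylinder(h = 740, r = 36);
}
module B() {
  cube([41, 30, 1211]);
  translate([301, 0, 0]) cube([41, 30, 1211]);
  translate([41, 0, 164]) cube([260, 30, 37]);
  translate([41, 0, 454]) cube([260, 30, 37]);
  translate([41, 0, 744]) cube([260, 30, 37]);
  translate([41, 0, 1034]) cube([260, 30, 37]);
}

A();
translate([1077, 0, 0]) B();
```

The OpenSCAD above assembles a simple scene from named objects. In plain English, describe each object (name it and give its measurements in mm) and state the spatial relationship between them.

A is a table: top 827 mm (x) × 908 mm (y), 34 mm thick, upper face at z = 774 mm, on four round legs of 72 mm diameter, each leg's bounding box inset 24 mm from the nearest pair of top edges, running from z = 0 to the bottom of the top.

B is a straight ladder. Two 41×30 mm vertical rails, 1211 mm tall, stand 342 mm apart (outside-to-outside) with their front faces coplanar on the −y side. 4 rungs, each 30 mm deep and 37 mm tall, span between the inner faces of the rails, front faces flush with the rails. The lowest rung's underside is at z = 164 mm and rungs are spaced 290 mm apart (underside to underside).

The ladder is on the floor beside the table on its +x side.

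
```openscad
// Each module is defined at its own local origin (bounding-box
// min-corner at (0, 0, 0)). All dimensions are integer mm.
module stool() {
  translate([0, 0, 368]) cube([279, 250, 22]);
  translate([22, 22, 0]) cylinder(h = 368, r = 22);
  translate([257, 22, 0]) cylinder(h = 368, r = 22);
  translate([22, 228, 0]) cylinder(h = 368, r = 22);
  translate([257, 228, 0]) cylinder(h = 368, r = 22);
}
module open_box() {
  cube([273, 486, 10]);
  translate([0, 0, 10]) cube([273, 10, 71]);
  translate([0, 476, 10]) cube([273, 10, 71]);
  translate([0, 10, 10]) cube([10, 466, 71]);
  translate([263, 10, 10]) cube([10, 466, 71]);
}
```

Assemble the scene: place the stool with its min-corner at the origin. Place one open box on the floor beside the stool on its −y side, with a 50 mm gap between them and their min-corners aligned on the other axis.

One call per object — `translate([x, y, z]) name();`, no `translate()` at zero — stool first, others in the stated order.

stool();
translate([0, -536, 0]) open_box();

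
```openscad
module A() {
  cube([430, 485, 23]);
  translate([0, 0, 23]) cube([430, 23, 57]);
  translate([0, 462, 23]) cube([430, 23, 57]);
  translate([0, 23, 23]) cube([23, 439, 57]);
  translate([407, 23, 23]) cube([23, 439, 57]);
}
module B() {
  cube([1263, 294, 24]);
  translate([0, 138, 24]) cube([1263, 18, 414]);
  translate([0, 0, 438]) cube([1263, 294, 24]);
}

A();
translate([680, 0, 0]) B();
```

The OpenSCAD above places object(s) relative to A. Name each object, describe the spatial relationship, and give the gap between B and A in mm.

A is an open box. B is an I-beam. The I-beam is on the floor beside the open box on its +x side. The gap between the I-beam and the open box is 250 mm.

The I-beam's nearest face is 250 mm from the open box's +x face.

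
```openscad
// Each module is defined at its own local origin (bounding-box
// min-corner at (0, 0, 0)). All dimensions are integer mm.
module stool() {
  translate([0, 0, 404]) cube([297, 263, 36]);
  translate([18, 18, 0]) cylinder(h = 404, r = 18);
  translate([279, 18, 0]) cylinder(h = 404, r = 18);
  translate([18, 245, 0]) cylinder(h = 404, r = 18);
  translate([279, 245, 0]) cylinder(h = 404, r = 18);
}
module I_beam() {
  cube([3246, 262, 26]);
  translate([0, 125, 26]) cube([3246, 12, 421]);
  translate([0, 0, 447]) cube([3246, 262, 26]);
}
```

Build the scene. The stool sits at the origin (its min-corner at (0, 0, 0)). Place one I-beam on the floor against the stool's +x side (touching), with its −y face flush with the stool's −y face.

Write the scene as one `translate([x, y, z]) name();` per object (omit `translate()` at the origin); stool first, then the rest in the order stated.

stool();
translate([297, 0, 0]) I_beam();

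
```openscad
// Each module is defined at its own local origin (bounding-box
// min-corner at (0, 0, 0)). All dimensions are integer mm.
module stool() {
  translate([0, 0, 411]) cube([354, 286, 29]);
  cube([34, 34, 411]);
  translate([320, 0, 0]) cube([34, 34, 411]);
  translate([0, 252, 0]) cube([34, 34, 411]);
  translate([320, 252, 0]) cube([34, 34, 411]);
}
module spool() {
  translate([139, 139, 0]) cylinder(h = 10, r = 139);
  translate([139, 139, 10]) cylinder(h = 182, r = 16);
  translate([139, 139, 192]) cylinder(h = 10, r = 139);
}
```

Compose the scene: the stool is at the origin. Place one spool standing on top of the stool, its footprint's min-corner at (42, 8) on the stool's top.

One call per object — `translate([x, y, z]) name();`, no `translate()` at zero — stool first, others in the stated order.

stool();
translate([42, 8, 440]) spool();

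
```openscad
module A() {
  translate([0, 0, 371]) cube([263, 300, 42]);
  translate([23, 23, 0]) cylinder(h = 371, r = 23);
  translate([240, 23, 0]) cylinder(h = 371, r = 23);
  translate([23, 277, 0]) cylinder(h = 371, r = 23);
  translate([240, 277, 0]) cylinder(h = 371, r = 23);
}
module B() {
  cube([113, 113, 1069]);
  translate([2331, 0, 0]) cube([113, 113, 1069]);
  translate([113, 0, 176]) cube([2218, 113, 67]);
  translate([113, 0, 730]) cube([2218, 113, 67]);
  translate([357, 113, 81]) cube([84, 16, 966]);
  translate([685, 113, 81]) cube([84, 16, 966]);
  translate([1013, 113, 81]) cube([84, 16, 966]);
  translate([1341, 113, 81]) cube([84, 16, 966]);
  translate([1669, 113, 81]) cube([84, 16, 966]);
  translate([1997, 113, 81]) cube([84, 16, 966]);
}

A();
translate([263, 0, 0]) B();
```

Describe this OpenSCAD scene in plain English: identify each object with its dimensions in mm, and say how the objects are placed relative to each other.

A is a four-legged stool. The seat is a 263×300×42 mm slab whose top surface is at z = 413 mm; four round legs, each 46 mm in diameter, run from the floor (z = 0) to the underside of the seat, each leg's axis is inset half a diameter from the nearest pair of seat edges (so the leg's bounding box is flush with the corner).

B is a fence section. Two 113×113 mm posts, 1069 mm tall, stand on the floor with a clear span of 2218 mm between their inner faces. Two horizontal rails of 113×67 mm section span the gap between the posts with their undersides at z = 176 mm and z = 730 mm, flush with the posts' −y face. 6 pickets, each 84 mm wide, 16 mm thick and 966 mm tall, are fixed to the +y face of the rails with their bottoms at z = 81 mm, evenly spaced across the span with equal gaps (rounded down to the nearest mm) at the −x end and between each pair — any rounding remainder accumulates at the +x end.

The fence section is against the stool's +x side, with their −y faces flush.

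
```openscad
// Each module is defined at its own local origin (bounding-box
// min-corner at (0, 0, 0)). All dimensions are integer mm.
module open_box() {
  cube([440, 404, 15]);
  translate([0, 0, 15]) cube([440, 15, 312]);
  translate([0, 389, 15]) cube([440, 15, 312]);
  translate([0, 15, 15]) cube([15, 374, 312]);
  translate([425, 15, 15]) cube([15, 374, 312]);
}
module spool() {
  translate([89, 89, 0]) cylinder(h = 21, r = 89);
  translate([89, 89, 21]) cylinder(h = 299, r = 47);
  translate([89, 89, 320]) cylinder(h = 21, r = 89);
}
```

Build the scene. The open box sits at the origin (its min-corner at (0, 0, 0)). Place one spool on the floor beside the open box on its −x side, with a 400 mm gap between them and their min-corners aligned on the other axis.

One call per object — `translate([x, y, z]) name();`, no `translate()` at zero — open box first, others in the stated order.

open_box();
translate([-578, 0, 0]) spool();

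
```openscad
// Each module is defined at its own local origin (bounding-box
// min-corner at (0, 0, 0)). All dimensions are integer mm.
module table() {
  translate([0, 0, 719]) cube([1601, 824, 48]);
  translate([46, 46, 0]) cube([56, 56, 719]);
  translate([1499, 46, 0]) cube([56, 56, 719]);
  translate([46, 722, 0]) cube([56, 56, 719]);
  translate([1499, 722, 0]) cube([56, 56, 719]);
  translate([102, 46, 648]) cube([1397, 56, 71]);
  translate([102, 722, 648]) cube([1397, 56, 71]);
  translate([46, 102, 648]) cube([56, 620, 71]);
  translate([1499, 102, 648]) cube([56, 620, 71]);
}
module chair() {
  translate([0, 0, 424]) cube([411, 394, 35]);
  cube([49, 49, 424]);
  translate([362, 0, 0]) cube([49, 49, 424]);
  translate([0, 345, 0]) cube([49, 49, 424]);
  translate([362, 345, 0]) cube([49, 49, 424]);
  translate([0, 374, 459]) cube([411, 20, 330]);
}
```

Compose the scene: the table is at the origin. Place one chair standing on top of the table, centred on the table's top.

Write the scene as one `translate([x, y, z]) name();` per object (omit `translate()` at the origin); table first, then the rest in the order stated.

table();
translate([595, 215, 767]) chair();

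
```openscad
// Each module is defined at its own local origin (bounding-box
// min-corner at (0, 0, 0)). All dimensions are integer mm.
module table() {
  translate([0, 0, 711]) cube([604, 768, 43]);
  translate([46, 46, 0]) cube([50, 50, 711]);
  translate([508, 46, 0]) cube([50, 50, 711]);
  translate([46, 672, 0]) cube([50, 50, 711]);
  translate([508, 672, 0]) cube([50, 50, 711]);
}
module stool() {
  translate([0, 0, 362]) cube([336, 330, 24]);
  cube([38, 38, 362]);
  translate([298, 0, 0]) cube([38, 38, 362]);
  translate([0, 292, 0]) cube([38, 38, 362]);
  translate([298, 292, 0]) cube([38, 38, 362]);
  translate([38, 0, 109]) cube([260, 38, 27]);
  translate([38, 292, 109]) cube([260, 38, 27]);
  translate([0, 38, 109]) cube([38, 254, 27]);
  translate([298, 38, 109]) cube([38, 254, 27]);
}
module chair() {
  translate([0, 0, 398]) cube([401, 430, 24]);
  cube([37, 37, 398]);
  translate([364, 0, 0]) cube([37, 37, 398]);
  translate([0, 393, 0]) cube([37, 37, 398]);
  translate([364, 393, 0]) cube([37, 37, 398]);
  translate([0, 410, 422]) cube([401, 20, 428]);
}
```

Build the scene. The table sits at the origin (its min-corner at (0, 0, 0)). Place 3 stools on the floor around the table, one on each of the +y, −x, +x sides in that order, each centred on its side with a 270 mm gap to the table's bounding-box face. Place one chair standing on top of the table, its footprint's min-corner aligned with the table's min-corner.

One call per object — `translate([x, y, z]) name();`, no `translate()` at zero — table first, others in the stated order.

table();
translate([134, 1038, 0]) stool();
translate([-606, 219, 0]) stool();
translate([874, 219, 0]) stool();
translate([0, 0, 754]) chair();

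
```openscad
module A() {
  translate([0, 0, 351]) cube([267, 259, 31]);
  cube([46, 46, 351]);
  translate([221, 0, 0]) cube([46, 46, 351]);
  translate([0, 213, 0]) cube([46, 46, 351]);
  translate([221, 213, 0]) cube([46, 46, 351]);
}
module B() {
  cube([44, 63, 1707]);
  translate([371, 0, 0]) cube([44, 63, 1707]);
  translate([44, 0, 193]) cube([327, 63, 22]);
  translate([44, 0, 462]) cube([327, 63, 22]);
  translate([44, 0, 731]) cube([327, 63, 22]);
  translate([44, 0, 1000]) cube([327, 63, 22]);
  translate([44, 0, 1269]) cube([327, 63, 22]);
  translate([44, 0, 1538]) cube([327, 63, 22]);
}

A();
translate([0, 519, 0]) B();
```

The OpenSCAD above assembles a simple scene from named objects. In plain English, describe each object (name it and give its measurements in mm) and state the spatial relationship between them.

A is a simple wooden stool: a rectangular seat 267 mm (x) by 259 mm (y), 31 mm thick, top face at z = 382 mm, on four square legs, each 46×46 mm in cross-section. The legs rest on z = 0, each flush with a corner of the seat.

B is a straight ladder. Two 44×63 mm vertical rails, 1707 mm tall, stand 415 mm apart (outside-to-outside) with their front faces coplanar on the −y side. 6 rungs, each 63 mm deep and 22 mm tall, span between the inner faces of the rails, front faces flush with the rails. The lowest rung's underside is at z = 193 mm and rungs are spaced 269 mm apart (underside to underside).

The ladder is on the floor beside the stool on its +y side.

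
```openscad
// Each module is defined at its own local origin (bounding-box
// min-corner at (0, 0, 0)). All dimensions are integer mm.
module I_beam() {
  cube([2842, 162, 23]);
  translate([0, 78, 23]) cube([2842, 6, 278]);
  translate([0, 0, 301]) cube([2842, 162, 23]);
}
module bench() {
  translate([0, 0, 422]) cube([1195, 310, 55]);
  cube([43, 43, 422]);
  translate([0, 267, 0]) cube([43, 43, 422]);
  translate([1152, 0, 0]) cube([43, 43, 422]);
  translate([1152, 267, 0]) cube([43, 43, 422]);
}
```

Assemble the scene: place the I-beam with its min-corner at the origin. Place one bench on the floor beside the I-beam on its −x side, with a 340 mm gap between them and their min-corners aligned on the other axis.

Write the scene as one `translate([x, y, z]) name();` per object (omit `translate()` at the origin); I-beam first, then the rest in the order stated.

I_beam();
translate([-1535, 0, 0]) bench();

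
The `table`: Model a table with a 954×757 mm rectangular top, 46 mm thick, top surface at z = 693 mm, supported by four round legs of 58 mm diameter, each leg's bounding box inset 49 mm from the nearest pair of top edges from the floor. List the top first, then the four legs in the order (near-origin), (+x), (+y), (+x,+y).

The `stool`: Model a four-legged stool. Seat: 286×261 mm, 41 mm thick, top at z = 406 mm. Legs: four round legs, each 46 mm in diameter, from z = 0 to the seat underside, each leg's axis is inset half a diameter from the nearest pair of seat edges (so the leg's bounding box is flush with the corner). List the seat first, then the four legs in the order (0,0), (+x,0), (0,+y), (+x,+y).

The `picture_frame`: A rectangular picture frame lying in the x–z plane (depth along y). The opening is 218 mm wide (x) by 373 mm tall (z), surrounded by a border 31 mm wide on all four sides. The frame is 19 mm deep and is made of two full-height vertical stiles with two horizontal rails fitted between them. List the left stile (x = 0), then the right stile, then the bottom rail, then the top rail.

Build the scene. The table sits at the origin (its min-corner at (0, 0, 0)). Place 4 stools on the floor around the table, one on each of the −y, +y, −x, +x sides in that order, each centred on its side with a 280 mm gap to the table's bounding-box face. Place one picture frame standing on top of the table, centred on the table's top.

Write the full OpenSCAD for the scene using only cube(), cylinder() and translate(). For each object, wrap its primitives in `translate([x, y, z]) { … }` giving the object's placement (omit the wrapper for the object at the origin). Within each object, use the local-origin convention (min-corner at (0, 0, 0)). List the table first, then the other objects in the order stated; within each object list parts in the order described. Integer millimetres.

translate([0, 0, 647]) cube([954, 757, 46]);
translate([78, 78, 0]) cylinder(h = 647, r = 29);
translate([876, 78, 0]) cylinder(h = 647, r = 29);
translate([78, 679, 0]) cylinder(h = 647, r = 29);
translate([876, 679, 0]) cylinder(h = 647, r = 29);
translate([334, -541, 0]) {
  translate([0, 0, 365]) cube([286, 261, 41]);
  translate([23, 23, 0]) cylinder(h = 365, r = 23);
  translate([263, 23, 0]) cylinder(h = 365, r = 23);
  translate([23, 238, 0]) cylinder(h = 365, r = 23);
  translate([263, 238, 0]) cylinder(h = 365, r = 23);
}
translate([334, 1037, 0]) {
  translate([0, 0, 365]) cube([286, 261, 41]);
  translate([23, 23, 0]) cylinder(h = 365, r = 23);
  translate([263, 23, 0]) cylinder(h = 365, r = 23);
  translate([23, 238, 0]) cylinder(h = 365, r = 23);
  translate([263, 238, 0]) cylinder(h = 365, r = 23);
}
translate([-566, 248, 0]) {
  translate([0, 0, 365]) cube([286, 261, 41]);
  translate([23, 23, 0]) cylinder(h = 365, r = 23);
  translate([263, 23, 0]) cylinder(h = 365, r = 23);
  translate([23, 238, 0]) cylinder(h = 365, r = 23);
  translate([263, 238, 0]) cylinder(h = 365, r = 23);
}
translate([1234, 248, 0]) {
  translate([0, 0, 365]) cube([286, 261, 41]);
  translate([23, 23, 0]) cylinder(h = 365, r = 23);
  translate([263, 23, 0]) cylinder(h = 365, r = 23);
  translate([23, 238, 0]) cylinder(h = 365, r = 23);
  translate([263, 238, 0]) cylinder(h = 365, r = 23);
}
translate([337, 369, 693]) {
  cube([31, 19, 435]);
  translate([249, 0, 0]) cube([31, 19, 435]);
  translate([31, 0, 0]) cube([218, 19, 31]);
  translate([31, 0, 404]) cube([218, 19, 31]);
}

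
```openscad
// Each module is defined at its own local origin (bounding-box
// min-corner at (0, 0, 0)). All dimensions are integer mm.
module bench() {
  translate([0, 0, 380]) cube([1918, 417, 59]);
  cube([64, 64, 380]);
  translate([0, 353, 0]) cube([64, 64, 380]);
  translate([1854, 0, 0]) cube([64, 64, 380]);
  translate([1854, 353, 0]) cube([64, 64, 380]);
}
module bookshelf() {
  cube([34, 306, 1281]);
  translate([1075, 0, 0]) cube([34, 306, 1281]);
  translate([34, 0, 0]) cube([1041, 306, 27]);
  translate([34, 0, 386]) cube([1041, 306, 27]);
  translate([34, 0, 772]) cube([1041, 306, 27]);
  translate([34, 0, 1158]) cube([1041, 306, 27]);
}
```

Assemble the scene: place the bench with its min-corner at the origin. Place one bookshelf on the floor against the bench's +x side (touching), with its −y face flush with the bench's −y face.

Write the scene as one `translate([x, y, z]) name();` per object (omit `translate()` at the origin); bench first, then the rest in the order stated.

bench();
translate([1918, 0, 0]) bookshelf();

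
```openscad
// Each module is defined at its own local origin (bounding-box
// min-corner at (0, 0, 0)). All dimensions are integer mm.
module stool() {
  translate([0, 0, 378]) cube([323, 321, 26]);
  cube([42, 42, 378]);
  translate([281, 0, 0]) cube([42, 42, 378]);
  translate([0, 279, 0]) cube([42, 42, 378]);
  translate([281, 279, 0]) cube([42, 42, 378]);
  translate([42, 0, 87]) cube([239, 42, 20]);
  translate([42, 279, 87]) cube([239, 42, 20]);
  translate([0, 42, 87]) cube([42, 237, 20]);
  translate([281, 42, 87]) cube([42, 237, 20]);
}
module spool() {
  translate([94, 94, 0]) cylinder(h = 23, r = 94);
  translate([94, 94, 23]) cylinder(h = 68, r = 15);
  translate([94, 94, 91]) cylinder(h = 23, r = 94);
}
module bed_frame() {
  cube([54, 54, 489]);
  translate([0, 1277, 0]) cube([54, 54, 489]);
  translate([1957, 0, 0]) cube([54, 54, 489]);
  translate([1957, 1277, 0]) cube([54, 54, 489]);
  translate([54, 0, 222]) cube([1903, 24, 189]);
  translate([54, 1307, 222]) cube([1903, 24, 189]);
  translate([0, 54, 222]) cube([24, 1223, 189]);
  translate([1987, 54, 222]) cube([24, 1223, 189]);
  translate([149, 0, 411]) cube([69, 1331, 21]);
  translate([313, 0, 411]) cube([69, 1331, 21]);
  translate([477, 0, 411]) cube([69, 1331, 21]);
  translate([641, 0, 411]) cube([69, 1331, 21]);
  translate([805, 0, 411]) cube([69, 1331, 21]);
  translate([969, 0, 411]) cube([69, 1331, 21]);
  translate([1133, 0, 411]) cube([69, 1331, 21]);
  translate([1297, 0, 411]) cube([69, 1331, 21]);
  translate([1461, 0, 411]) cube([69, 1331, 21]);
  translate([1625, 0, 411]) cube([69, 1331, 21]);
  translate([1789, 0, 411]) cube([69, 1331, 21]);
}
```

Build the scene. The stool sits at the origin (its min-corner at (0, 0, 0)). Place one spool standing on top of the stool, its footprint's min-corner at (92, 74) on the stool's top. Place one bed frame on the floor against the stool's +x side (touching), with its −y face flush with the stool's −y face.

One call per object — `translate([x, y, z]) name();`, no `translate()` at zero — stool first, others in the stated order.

stool();
translate([92, 74, 404]) spool();
translate([323, 0, 0]) bed_frame();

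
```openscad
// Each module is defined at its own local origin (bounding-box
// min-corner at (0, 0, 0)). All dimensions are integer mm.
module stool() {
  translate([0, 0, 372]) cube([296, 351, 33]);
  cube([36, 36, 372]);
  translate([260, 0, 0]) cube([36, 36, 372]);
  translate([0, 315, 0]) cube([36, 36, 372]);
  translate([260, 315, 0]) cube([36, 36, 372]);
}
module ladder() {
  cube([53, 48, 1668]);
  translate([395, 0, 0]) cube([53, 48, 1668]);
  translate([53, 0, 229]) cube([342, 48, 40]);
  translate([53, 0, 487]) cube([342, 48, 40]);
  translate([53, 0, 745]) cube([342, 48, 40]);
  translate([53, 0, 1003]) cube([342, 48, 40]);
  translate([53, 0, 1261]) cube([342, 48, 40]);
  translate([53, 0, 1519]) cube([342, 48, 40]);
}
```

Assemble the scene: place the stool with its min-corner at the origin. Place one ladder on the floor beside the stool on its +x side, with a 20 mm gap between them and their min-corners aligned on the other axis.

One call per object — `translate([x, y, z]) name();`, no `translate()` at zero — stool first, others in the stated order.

stool();
translate([316, 0, 0]) ladder();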